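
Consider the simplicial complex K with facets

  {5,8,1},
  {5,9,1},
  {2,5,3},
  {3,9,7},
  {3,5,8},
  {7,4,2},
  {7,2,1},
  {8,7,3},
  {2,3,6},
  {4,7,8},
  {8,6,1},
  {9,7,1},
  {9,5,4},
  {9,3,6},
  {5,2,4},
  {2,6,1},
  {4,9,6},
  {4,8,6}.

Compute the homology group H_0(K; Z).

H_0 = Z.

Fix the vertex order 1 < 2 < 3 < 4 < 5 < 6 < 7 < 8 < 9 and write every simplex with vertices in increasing order. Then dim K = 2 and the simplices of K are:

  0-simplices (9): [1], [2], [3], [4], [5], [6], [7], [8], [9]
  1-simplices (27): (27 of them)
  2-simplices (18): [1,2,6], [1,2,7], [1,5,8], [1,5,9], [1,6,8], [1,7,9], [2,3,5], [2,3,6], [2,4,5], [2,4,7], [3,5,8], [3,6,9], [3,7,8], [3,7,9], [4,5,9], [4,6,8], [4,6,9], [4,7,8]

giving chain groups C_0 ≅ Z^9, C_1 ≅ Z^27, C_2 ≅ Z^18.

The boundary map ∂_1: C_1 → C_0 maps an edge to its endpoints' difference, ∂[p,q] = q − p. For instance
  ∂[3,7] = [7] − [3].
As a 9×27 matrix over Z this has rank 8, with invariant factors (1,1,1,1,1,1,1,1).

The boundary map ∂_2: C_2 → C_1 sends each 2-simplex [p,q,r] to [q,r] − [p,r] + [p,q]. For instance
  ∂[3,7,9] = [7,9] − [3,9] + [3,7],
  ∂[1,7,9] = [7,9] − [1,9] + [1,7].
The 27×18 boundary matrix has rank 17 and Smith normal form diag(1,1,1,1,1,1,1,1,1,1,1,1,1,1,1,1,1).

Reading off H_k = ker ∂_k / im ∂_{k+1}:

  H_0: rank C_0 − rank ∂_1 = 9 − 8 = 1, and the invariant factors of ∂_1 are all 1, so H_0 ≅ Z.

(K is a triangulation of the torus T^2.)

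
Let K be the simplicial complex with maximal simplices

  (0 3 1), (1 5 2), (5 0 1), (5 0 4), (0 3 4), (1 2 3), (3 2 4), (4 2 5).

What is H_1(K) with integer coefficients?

H_1 = 0.

Take the total order 0 < 1 < 2 < 3 < 4 < 5 on the vertex set. Then K (dimension 2) consists of the simplices:

  0-simplices (6): [0], [1], [2], [3], [4], [5]
  1-simplices (12): [0,1], [0,3], [0,4], [0,5], [1,2], [1,3], [1,5], [2,3], [2,4], [2,5], [3,4], [4,5]
  2-simplices (8): [0,1,3], [0,1,5], [0,3,4], [0,4,5], [1,2,3], [1,2,5], [2,3,4], [2,4,5]

Hence C_0 ≅ Z^6, C_1 ≅ Z^12, C_2 ≅ Z^8.

The boundary map ∂_1: C_1 → C_0 sends each edge [p,q] (with p < q) to q − p.
As a 6×12 matrix over Z this has rank 5, with invariant factors (1,1,1,1,1).

The boundary map ∂_2: C_2 → C_1 acts by ∂[p,q,r] = [q,r] − [p,r] + [p,q]. For instance
  ∂[0,4,5] = [4,5] − [0,5] + [0,4],
  ∂[2,3,4] = [3,4] − [2,4] + [2,3].
As a 12×8 matrix over Z this has rank 7, with invariant factors (1,1,1,1,1,1,1).

Computing H_k = (kernel of ∂_k) / (image of ∂_{k+1}):

  H_1: rank ker ∂_1 − rank ∂_2 = (12 − 5) − 7 = 0, and the invariant factors of ∂_2 are all 1, so H_1 ≅ 0.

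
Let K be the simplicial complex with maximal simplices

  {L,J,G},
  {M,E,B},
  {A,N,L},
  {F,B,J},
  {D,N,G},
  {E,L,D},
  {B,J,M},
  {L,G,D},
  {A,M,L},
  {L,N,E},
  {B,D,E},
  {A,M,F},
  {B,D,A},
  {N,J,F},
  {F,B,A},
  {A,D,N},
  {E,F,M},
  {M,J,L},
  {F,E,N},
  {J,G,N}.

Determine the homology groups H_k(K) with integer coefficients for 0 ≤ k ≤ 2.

H_0 ≅ Z,  H_1 ≅ Z ⊕ Z/2,  H_2 = 0.

We work with the vertex ordering A < B < D < E < F < G < J < L < M < N. The simplices of K, each written with vertices in increasing order, are:

  0-simplices (10): A, B, D, E, F, G, J, L, M, N
  1-simplices (30): AB, AD, AF, AL, AM, AN, BD, BE, BF, BJ, BM, DE, DG, DL, DN, EF, EL, EM, EN, FJ, FM, FN, GJ, GL, GN, JL, JM, JN, LM, LN
  2-simplices (20): ABD, ABF, ADN, AFM, ALM, ALN, BDE, BEM, BFJ, BJM, DEL, DGL, DGN, EFM, EFN, ELN, FJN, GJL, GJN, JLM

Hence C_0 ≅ Z^10, C_1 ≅ Z^30, C_2 ≅ Z^20.

The boundary map ∂_1: C_1 → C_0 maps an edge to its endpoints' difference, ∂[p,q] = q − p. For instance
  ∂BF = F − B.
The resulting 10×30 matrix has rank 9, and its Smith normal form has invariant factors (1,1,1,1,1,1,1,1,1).

∂_2: C_2 → C_1 sends each 2-simplex [p,q,r] to [q,r] − [p,r] + [p,q]. For instance
  ∂EFN = FN − EN + EF,
  ∂ALN = LN − AN + AL.
As a 30×20 matrix over Z this has rank 20, with invariant factors (1,1,1,1,1,1,1,1,1,1,1,1,1,1,1,1,1,1,1,2).

From H_k ≅ ker(∂_k) / im(∂_{k+1}) we obtain:

  H_0: rank C_0 − rank ∂_1 = 10 − 9 = 1, and the invariant factors of ∂_1 are all 1, so H_0 ≅ Z.
  H_1: rank ker ∂_1 − rank ∂_2 = (30 − 9) − 20 = 1, and ∂_2 has invariant factor 2 > 1, so H_1 ≅ Z ⊕ Z/2.
  H_2: rank ker ∂_2 − rank ∂_3 = (20 − 20) − 0 = 0, and there is no ∂_3, so H_2 ≅ 0.

As a check, the Euler characteristic is 10 − 30 + 20 = 0, which agrees with 1 − 1 + 0 = 0.
(K is a triangulation of the Klein bottle.)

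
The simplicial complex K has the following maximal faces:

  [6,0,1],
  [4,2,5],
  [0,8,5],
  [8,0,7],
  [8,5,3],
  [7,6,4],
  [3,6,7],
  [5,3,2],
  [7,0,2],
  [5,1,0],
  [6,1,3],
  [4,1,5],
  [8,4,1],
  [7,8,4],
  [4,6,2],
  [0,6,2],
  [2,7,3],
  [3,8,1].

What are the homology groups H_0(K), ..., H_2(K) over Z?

H_0 = Z,  H_1 = Z ⊕ Z_2,  H_2 = 0.

Fix the vertex order 0 < 1 < 2 < 3 < 4 < 5 < 6 < 7 < 8 and write every simplex with vertices in increasing order. Then dim K = 2 and the simplices of K are:

  0-simplices (9): [0], [1], [2], [3], [4], [5], [6], [7], [8]
  1-simplices (27): (27 of them)
  2-simplices (18): [0,1,5], [0,1,6], [0,2,6], [0,2,7], [0,5,8], [0,7,8], [1,3,6], [1,3,8], [1,4,5], [1,4,8], [2,3,5], [2,3,7], [2,4,5], [2,4,6], [3,5,8], [3,6,7], [4,6,7], [4,7,8]

giving chain groups C_0 ≅ Z^9, C_1 ≅ Z^27, C_2 ≅ Z^18.

∂_1: C_1 → C_0 maps an edge to its endpoints' difference, ∂[p,q] = q − p. For instance
  ∂[5,8] = [8] − [5].
The resulting 9×27 matrix has rank 8, and its Smith normal form has invariant factors (1,1,1,1,1,1,1,1).

The boundary map ∂_2: C_2 → C_1 sends each 2-simplex [p,q,r] to [q,r] − [p,r] + [p,q]. For instance
  ∂[0,1,5] = [1,5] − [0,5] + [0,1],
  ∂[2,4,6] = [4,6] − [2,6] + [2,4].
The resulting 27×18 matrix has rank 18, and its Smith normal form has invariant factors (1,1,1,1,1,1,1,1,1,1,1,1,1,1,1,1,1,2).

From H_k ≅ ker(∂_k) / im(∂_{k+1}) we obtain:

  H_0: rank C_0 − rank ∂_1 = 9 − 8 = 1, and the invariant factors of ∂_1 are all 1, so H_0 = Z.
  H_1: rank ker ∂_1 − rank ∂_2 = (27 − 8) − 18 = 1, and ∂_2 has invariant factor 2 > 1, so H_1 = Z ⊕ Z_2.
  H_2: rank ker ∂_2 − rank ∂_3 = (18 − 18) − 0 = 0, and there is no ∂_3, so H_2 = 0.

As a check, the Euler characteristic is 9 − 27 + 18 = 0, which agrees with 1 − 1 + 0 = 0.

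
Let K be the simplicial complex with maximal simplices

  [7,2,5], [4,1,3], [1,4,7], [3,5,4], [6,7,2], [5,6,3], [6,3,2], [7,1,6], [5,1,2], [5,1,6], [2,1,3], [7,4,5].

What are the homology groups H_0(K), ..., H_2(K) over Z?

H_0 = Z,  H_1 = Z/2Z,  H_2 = 0.

We work with the vertex ordering 1 < 2 < 3 < 4 < 5 < 6 < 7. The simplices of K, each written with vertices in increasing order, are:

  0-simplices (7): [1], [2], [3], [4], [5], [6], [7]
  1-simplices (18): [1,2], [1,3], [1,4], [1,5], [1,6], [1,7], [2,3], [2,5], [2,6], [2,7], [3,4], [3,5], [3,6], [4,5], [4,7], [5,6], [5,7], [6,7]
  2-simplices (12): [1,2,3], [1,2,5], [1,3,4], [1,4,7], [1,5,6], [1,6,7], [2,3,6], [2,5,7], [2,6,7], [3,4,5], [3,5,6], [4,5,7]

Hence C_0 ≅ Z^7, C_1 ≅ Z^18, C_2 ≅ Z^12.

The boundary map ∂_1: C_1 → C_0 is given by ∂[p,q] = [q] − [p]. For instance
  ∂[3,5] = [5] − [3].
The 7×18 boundary matrix has rank 6 and Smith normal form diag(1,1,1,1,1,1).

The boundary map ∂_2: C_2 → C_1 sends each 2-simplex [p,q,r] to [q,r] − [p,r] + [p,q]. For instance
  ∂[1,6,7] = [6,7] − [1,7] + [1,6],
  ∂[2,3,6] = [3,6] − [2,6] + [2,3].
The resulting 18×12 matrix has rank 12, and its Smith normal form has invariant factors (1,1,1,1,1,1,1,1,1,1,1,2).

Now H_k = ker ∂_k / im ∂_{k+1}, so:

  H_0: rank C_0 − rank ∂_1 = 7 − 6 = 1, and the invariant factors of ∂_1 are all 1, so H_0 ≅ Z.
  H_1: rank ker ∂_1 − rank ∂_2 = (18 − 6) − 12 = 0, and ∂_2 has invariant factor 2 > 1, so H_1 ≅ Z/2Z.
  H_2: rank ker ∂_2 − rank ∂_3 = (12 − 12) − 0 = 0, and there is no ∂_3, so H_2 ≅ 0.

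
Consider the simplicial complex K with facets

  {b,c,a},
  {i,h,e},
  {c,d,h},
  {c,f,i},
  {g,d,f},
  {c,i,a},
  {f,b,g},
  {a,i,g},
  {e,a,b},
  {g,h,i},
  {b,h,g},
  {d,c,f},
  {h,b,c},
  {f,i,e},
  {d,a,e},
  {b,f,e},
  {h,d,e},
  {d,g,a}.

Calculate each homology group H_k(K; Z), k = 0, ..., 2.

Fix the vertex order a < b < c < d < e < f < g < h < i and write every simplex with vertices in increasing order. Then dim K = 2 and the simplices of K are:

  0-simplices (9): a, b, c, d, e, f, g, h, i
  1-simplices (27): ab, ac, ad, ae, ag, ai, bc, be, bf, bg, bh, cd, cf, ch, ci, de, df, dg, dh, ef, eh, ei, fg, fi, gh, gi, hi
  2-simplices (18): abc, abe, aci, ade, adg, agi, bch, bef, bfg, bgh, cdf, cdh, cfi, deh, dfg, efi, ehi, ghi

Hence C_0 ≅ Z^9, C_1 ≅ Z^27, C_2 ≅ Z^18.

Boundary ∂_1: C_1 → C_0 maps an edge to its endpoints' difference, ∂[p,q] = q − p. For instance
  ∂bg = g − b.
The resulting 9×27 matrix has rank 8, and its Smith normal form has invariant factors (1,1,1,1,1,1,1,1).

∂_2: C_2 → C_1 sends each 2-simplex [p,q,r] to [q,r] − [p,r] + [p,q]. For instance
  ∂bgh = gh − bh + bg,
  ∂ehi = hi − ei + eh.
The resulting 27×18 matrix has rank 17, and its Smith normal form has invariant factors (1,1,1,1,1,1,1,1,1,1,1,1,1,1,1,1,1).

Reading off H_k = ker ∂_k / im ∂_{k+1}:

  H_0: rank C_0 − rank ∂_1 = 9 − 8 = 1, and the invariant factors of ∂_1 are all 1, so H_0 ≅ Z.
  H_1: rank ker ∂_1 − rank ∂_2 = (27 − 8) − 17 = 2, and the invariant factors of ∂_2 are all 1, so H_1 ≅ Z^2.
  H_2: rank ker ∂_2 − rank ∂_3 = (18 − 17) − 0 = 1, and there is no ∂_3, so H_2 ≅ Z.

H_0 = Z,  H_1 = Z^2,  H_2 = Z.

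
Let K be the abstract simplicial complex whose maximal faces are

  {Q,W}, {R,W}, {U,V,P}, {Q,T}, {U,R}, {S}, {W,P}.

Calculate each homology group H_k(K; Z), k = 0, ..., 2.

Take the total order P < Q < R < S < T < U < V < W on the vertex set. Then K (dimension 2) consists of the simplices:

  0-simplices (8): P, Q, R, S, T, U, V, W
  1-simplices (8): PU, PV, PW, QT, QW, RU, RW, UV
  2-simplices (1): PUV

Hence C_0 ≅ Z^8, C_1 ≅ Z^8, C_2 ≅ Z^1.

The boundary map ∂_1: C_1 → C_0 maps an edge to its endpoints' difference, ∂[p,q] = q − p. For instance
  ∂UV = V − U.
As a 8×8 matrix over Z this has rank 6, with invariant factors (1,1,1,1,1,1).

The boundary map ∂_2: C_2 → C_1 maps a triangle to the signed sum of its edges. For instance
  ∂PUV = UV − PV + PU.
As a 8×1 matrix over Z this has rank 1, with invariant factors (1).

Reading off H_k = ker ∂_k / im ∂_{k+1}:

  H_0: rank C_0 − rank ∂_1 = 8 − 6 = 2, and the invariant factors of ∂_1 are all 1, so H_0 ≅ Z^2.
  H_1: rank ker ∂_1 − rank ∂_2 = (8 − 6) − 1 = 1, and the invariant factors of ∂_2 are all 1, so H_1 ≅ Z.
  H_2: rank ker ∂_2 − rank ∂_3 = (1 − 1) − 0 = 0, and there is no ∂_3, so H_2 ≅ 0.

H_0 = Z^2,  H_1 = Z,  H_2 = 0.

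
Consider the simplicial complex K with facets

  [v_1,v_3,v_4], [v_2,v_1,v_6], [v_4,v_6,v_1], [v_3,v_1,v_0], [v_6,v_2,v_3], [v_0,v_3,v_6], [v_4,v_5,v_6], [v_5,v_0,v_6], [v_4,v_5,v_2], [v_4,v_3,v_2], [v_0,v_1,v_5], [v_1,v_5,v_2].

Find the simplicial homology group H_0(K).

Fix the vertex order v_0 < v_1 < v_2 < v_3 < v_4 < v_5 < v_6 and write every simplex with vertices in increasing order. Then dim K = 2 and the simplices of K are:

  0-simplices (7): [v_0], [v_1], [v_2], [v_3], [v_4], [v_5], [v_6]
  1-simplices (18): (18 of them)
  2-simplices (12): (12 of them)

Hence C_0 ≅ Z^7, C_1 ≅ Z^18, C_2 ≅ Z^12.

The boundary map ∂_1: C_1 → C_0 maps an edge to its endpoints' difference, ∂[p,q] = q − p. For instance
  ∂[v_3,v_6] = [v_6] − [v_3].
As a 7×18 matrix over Z this has rank 6, with invariant factors (1,1,1,1,1,1).

The boundary map ∂_2: C_2 → C_1 acts by ∂[p,q,r] = [q,r] − [p,r] + [p,q]. For instance
  ∂[v_1,v_4,v_6] = [v_4,v_6] − [v_1,v_6] + [v_1,v_4],
  ∂[v_1,v_3,v_4] = [v_3,v_4] − [v_1,v_4] + [v_1,v_3].
This gives a 18×12 integer matrix of rank 12; reducing to Smith normal form yields diagonal entries (1,1,1,1,1,1,1,1,1,1,1,2).

From H_k ≅ ker(∂_k) / im(∂_{k+1}) we obtain:

  H_0: rank C_0 − rank ∂_1 = 7 − 6 = 1, and the invariant factors of ∂_1 are all 1, so H_0 ≅ Z.

(K is a triangulation of the real projective plane RP^2.)

H_0 = Z.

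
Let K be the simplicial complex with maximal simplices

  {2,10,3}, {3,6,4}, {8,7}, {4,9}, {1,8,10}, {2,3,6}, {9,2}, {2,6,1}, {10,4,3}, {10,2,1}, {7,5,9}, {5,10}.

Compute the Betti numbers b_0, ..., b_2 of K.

Fix the vertex order 1 < 2 < 3 < 4 < 5 < 6 < 7 < 8 < 9 < 10 and write every simplex with vertices in increasing order. Then dim K = 2 and the simplices of K are:

  0-simplices (10): [1], [2], [3], [4], [5], [6], [7], [8], [9], [10]
  1-simplices (20): [1,2], [1,6], [1,8], [1,10], [2,3], [2,6], [2,9], [2,10], [3,4], [3,6], [3,10], [4,6], [4,9], [4,10], [5,7], [5,9], [5,10], [7,8], [7,9], [8,10]
  2-simplices (8): [1,2,6], [1,2,10], [1,8,10], [2,3,6], [2,3,10], [3,4,6], [3,4,10], [5,7,9]

giving chain groups C_0 ≅ Z^10, C_1 ≅ Z^20, C_2 ≅ Z^8.

Boundary ∂_1: C_1 → C_0 maps an edge to its endpoints' difference, ∂[p,q] = q − p. For instance
  ∂[1,10] = [10] − [1].
The 10×20 boundary matrix has rank 9 and Smith normal form diag(1,1,1,1,1,1,1,1,1).

The boundary map ∂_2: C_2 → C_1 maps a triangle to the signed sum of its edges. For instance
  ∂[3,4,10] = [4,10] − [3,10] + [3,4],
  ∂[3,4,6] = [4,6] − [3,6] + [3,4].
As a 20×8 matrix over Z this has rank 8, with invariant factors (1,1,1,1,1,1,1,1).

From H_k ≅ ker(∂_k) / im(∂_{k+1}) we obtain:

  H_0: rank C_0 − rank ∂_1 = 10 − 9 = 1, and the invariant factors of ∂_1 are all 1, so H_0 = Z.
  H_1: rank ker ∂_1 − rank ∂_2 = (20 − 9) − 8 = 3, and the invariant factors of ∂_2 are all 1, so H_1 = Z^3.
  H_2: rank ker ∂_2 − rank ∂_3 = (8 − 8) − 0 = 0, and there is no ∂_3, so H_2 = 0.

Hence the Betti numbers are b_0 = 1, b_1 = 3, b_2 = 0.

b_0 = 1, b_1 = 3, b_2 = 0.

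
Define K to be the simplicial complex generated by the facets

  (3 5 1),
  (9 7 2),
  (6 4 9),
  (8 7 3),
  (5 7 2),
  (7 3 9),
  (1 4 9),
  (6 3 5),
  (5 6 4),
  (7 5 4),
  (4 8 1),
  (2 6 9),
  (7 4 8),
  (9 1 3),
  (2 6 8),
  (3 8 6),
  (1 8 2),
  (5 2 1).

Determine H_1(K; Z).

H_1 = Z^2.

Fix the vertex order 1 < 2 < 3 < 4 < 5 < 6 < 7 < 8 < 9 and write every simplex with vertices in increasing order. Then dim K = 2 and the simplices of K are:

  0-simplices (9): [1], [2], [3], [4], [5], [6], [7], [8], [9]
  1-simplices (27): (27 of them)
  2-simplices (18): [1,2,5], [1,2,8], [1,3,5], [1,3,9], [1,4,8], [1,4,9], [2,5,7], [2,6,8], [2,6,9], [2,7,9], [3,5,6], [3,6,8], [3,7,8], [3,7,9], [4,5,6], [4,5,7], [4,6,9], [4,7,8]

giving chain groups C_0 ≅ Z^9, C_1 ≅ Z^27, C_2 ≅ Z^18.

Boundary ∂_1: C_1 → C_0 is given by ∂[p,q] = [q] − [p]. For instance
  ∂[3,9] = [9] − [3].
The resulting 9×27 matrix has rank 8, and its Smith normal form has invariant factors (1,1,1,1,1,1,1,1).

∂_2: C_2 → C_1 acts by ∂[p,q,r] = [q,r] − [p,r] + [p,q]. For instance
  ∂[1,2,5] = [2,5] − [1,5] + [1,2],
  ∂[1,3,9] = [3,9] − [1,9] + [1,3].
The resulting 27×18 matrix has rank 17, and its Smith normal form has invariant factors (1,1,1,1,1,1,1,1,1,1,1,1,1,1,1,1,1).

Now H_k = ker ∂_k / im ∂_{k+1}, so:

  H_1: rank ker ∂_1 − rank ∂_2 = (27 − 8) − 17 = 2, and the invariant factors of ∂_2 are all 1, so H_1 = Z^2.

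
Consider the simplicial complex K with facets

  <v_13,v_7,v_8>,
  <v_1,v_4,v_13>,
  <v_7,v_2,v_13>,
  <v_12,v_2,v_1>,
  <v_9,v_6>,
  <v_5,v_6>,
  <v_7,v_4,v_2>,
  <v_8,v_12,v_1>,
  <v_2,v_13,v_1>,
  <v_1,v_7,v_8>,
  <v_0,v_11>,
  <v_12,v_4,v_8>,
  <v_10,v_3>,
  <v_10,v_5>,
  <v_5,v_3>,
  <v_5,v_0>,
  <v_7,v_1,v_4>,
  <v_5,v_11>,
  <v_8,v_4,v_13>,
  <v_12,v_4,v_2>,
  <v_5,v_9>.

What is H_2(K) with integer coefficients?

K has 14 vertices, 27 edges, 12 triangles.
rank ∂_2 = 12, rank ∂_3 = 0 ⇒ b_2 = 12 − 12 − 0 = 0. So H_2 = 0.

H_2 ≅ 0.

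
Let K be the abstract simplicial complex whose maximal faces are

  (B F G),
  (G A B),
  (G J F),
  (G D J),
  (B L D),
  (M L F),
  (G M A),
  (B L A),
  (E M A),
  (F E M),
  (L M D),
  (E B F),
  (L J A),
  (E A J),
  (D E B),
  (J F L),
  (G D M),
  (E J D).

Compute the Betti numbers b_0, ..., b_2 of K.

We work with the vertex ordering A < B < D < E < F < G < J < L < M. The simplices of K, each written with vertices in increasing order, are:

  0-simplices (9): A, B, D, E, F, G, J, L, M
  1-simplices (27): AB, AE, AG, AJ, AL, AM, BD, BE, BF, BG, BL, DE, DG, DJ, DL, DM, EF, EJ, EM, FG, FJ, FL, FM, GJ, GM, JL, LM
  2-simplices (18): ABG, ABL, AEJ, AEM, AGM, AJL, BDE, BDL, BEF, BFG, DEJ, DGJ, DGM, DLM, EFM, FGJ, FJL, FLM

so the chain groups are C_0 ≅ Z^9, C_1 ≅ Z^27, C_2 ≅ Z^18.

The boundary map ∂_1: C_1 → C_0 sends each edge [p,q] (with p < q) to q − p.
This gives a 9×27 integer matrix of rank 8; reducing to Smith normal form yields diagonal entries (1,1,1,1,1,1,1,1).

∂_2: C_2 → C_1 maps a triangle to the signed sum of its edges. For instance
  ∂ABG = BG − AG + AB,
  ∂BDL = DL − BL + BD.
The 27×18 boundary matrix has rank 17 and Smith normal form diag(1,1,1,1,1,1,1,1,1,1,1,1,1,1,1,1,1).

Now H_k = ker ∂_k / im ∂_{k+1}, so:

  H_0: rank C_0 − rank ∂_1 = 9 − 8 = 1, and the invariant factors of ∂_1 are all 1, so H_0 ≅ Z.
  H_1: rank ker ∂_1 − rank ∂_2 = (27 − 8) − 17 = 2, and the invariant factors of ∂_2 are all 1, so H_1 ≅ Z^2.
  H_2: rank ker ∂_2 − rank ∂_3 = (18 − 17) − 0 = 1, and there is no ∂_3, so H_2 ≅ Z.

Hence the Betti numbers are b_0 = 1, b_1 = 2, b_2 = 1.

b_0 = 1, b_1 = 2, b_2 = 1.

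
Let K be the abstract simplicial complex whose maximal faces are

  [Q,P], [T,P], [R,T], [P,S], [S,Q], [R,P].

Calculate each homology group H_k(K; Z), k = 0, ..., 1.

Fix the vertex order P < Q < R < S < T and write every simplex with vertices in increasing order. Then dim K = 1 and the simplices of K are:

  0-simplices (5): P, Q, R, S, T
  1-simplices (6): PQ, PR, PS, PT, QS, RT

Hence C_0 ≅ Z^5, C_1 ≅ Z^6.

Boundary ∂_1: C_1 → C_0 is given by ∂[p,q] = [q] − [p].
The 5×6 boundary matrix has rank 4 and Smith normal form diag(1,1,1,1).

Reading off H_k = ker ∂_k / im ∂_{k+1}:

  H_0: rank C_0 − rank ∂_1 = 5 − 4 = 1, and the invariant factors of ∂_1 are all 1, so H_0 ≅ Z.
  H_1: rank ker ∂_1 − rank ∂_2 = (6 − 4) − 0 = 2, and there is no ∂_2, so H_1 ≅ Z^2.

H_0 = Z,  H_1 = Z^2.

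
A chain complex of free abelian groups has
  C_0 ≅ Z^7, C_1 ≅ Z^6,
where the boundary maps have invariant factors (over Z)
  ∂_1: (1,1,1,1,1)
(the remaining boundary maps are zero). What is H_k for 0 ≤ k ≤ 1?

H_0: b_0 = 7 − 0 − 5 = 2; torsion from ∂_1 factors > 1: none. So H_0 ≅ Z^2.
H_1: b_1 = 6 − 5 − 0 = 1; torsion from ∂_2 factors > 1: none. So H_1 ≅ Z.

H_0 ≅ Z^2,  H_1 ≅ Z.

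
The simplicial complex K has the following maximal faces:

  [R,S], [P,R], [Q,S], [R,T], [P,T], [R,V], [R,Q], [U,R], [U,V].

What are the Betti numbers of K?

b_0 = 1, b_1 = 3.

Order the vertices as P < Q < R < S < T < U < V. Listing each simplex with vertices in this order, K has dimension 1 with simplices:

  0-simplices (7): P, Q, R, S, T, U, V
  1-simplices (9): PR, PT, QR, QS, RS, RT, RU, RV, UV

giving chain groups C_0 ≅ Z^7, C_1 ≅ Z^9.

The boundary map ∂_1: C_1 → C_0 sends each edge [p,q] (with p < q) to q − p. For instance
  ∂QS = S − Q.
The 7×9 boundary matrix has rank 6 and Smith normal form diag(1,1,1,1,1,1).

Reading off H_k = ker ∂_k / im ∂_{k+1}:

  H_0: rank C_0 − rank ∂_1 = 7 − 6 = 1, and the invariant factors of ∂_1 are all 1, so H_0 ≅ Z.
  H_1: rank ker ∂_1 − rank ∂_2 = (9 − 6) − 0 = 3, and there is no ∂_2, so H_1 ≅ Z^3.

Hence the Betti numbers are b_0 = 1, b_1 = 3.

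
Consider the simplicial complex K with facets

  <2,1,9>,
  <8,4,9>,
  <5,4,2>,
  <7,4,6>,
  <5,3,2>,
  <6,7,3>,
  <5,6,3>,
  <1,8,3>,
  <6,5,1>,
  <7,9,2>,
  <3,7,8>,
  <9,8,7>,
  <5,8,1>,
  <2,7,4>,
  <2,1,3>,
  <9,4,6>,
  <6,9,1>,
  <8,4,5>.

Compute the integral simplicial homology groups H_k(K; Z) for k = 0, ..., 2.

H_0 ≅ Z,  H_1 ≅ Z ⊕ Z_2,  H_2 = 0.

Take the total order 1 < 2 < 3 < 4 < 5 < 6 < 7 < 8 < 9 on the vertex set. Then K (dimension 2) consists of the simplices:

  0-simplices (9): [1], [2], [3], [4], [5], [6], [7], [8], [9]
  1-simplices (27): (27 of them)
  2-simplices (18): [1,2,3], [1,2,9], [1,3,8], [1,5,6], [1,5,8], [1,6,9], [2,3,5], [2,4,5], [2,4,7], [2,7,9], [3,5,6], [3,6,7], [3,7,8], [4,5,8], [4,6,7], [4,6,9], [4,8,9], [7,8,9]

so the chain groups are C_0 ≅ Z^9, C_1 ≅ Z^27, C_2 ≅ Z^18.

Boundary ∂_1: C_1 → C_0 is given by ∂[p,q] = [q] − [p].
The 9×27 boundary matrix has rank 8 and Smith normal form diag(1,1,1,1,1,1,1,1).

∂_2: C_2 → C_1 maps a triangle to the signed sum of its edges. For instance
  ∂[2,4,5] = [4,5] − [2,5] + [2,4],
  ∂[1,3,8] = [3,8] − [1,8] + [1,3].
The 27×18 boundary matrix has rank 18 and Smith normal form diag(1,1,1,1,1,1,1,1,1,1,1,1,1,1,1,1,1,2).

Now H_k = ker ∂_k / im ∂_{k+1}, so:

  H_0: rank C_0 − rank ∂_1 = 9 − 8 = 1, and the invariant factors of ∂_1 are all 1, so H_0 = Z.
  H_1: rank ker ∂_1 − rank ∂_2 = (27 − 8) − 18 = 1, and ∂_2 has invariant factor 2 > 1, so H_1 = Z ⊕ Z_2.
  H_2: rank ker ∂_2 − rank ∂_3 = (18 − 18) − 0 = 0, and there is no ∂_3, so H_2 = 0.

As a check, the Euler characteristic is 9 − 27 + 18 = 0, which agrees with 1 − 1 + 0 = 0.
(K is a triangulation of the Klein bottle.)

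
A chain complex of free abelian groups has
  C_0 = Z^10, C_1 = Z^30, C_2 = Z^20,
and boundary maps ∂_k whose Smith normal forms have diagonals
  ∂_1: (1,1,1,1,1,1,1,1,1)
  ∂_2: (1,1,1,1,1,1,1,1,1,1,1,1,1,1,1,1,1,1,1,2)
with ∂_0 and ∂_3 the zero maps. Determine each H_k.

H_0 = Z,  H_1 = Z × Z/2,  H_2 = 0.

H_0: b_0 = 10 − 0 − 9 = 1; torsion from ∂_1 factors > 1: none. So H_0 = Z.
H_1: b_1 = 30 − 9 − 20 = 1; torsion from ∂_2 factors > 1: [2]. So H_1 = Z × Z/2.
H_2: b_2 = 20 − 20 − 0 = 0; torsion from ∂_3 factors > 1: none. So H_2 = 0.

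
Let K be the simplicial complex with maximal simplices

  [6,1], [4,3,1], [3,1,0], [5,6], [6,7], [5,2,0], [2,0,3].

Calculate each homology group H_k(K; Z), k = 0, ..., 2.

H_0 ≅ Z,  H_1 ≅ Z,  H_2 = 0.

Order the vertices as 0 < 1 < 2 < 3 < 4 < 5 < 6 < 7. Listing each simplex with vertices in this order, K has dimension 2 with simplices:

  0-simplices (8): [0], [1], [2], [3], [4], [5], [6], [7]
  1-simplices (12): [0,1], [0,2], [0,3], [0,5], [1,3], [1,4], [1,6], [2,3], [2,5], [3,4], [5,6], [6,7]
  2-simplices (4): [0,1,3], [0,2,3], [0,2,5], [1,3,4]

giving chain groups C_0 ≅ Z^8, C_1 ≅ Z^12, C_2 ≅ Z^4.

∂_1: C_1 → C_0 is given by ∂[p,q] = [q] − [p]. For instance
  ∂[1,6] = [6] − [1].
As a 8×12 matrix over Z this has rank 7, with invariant factors (1,1,1,1,1,1,1).

The boundary map ∂_2: C_2 → C_1 sends each 2-simplex [p,q,r] to [q,r] − [p,r] + [p,q]. For instance
  ∂[0,2,5] = [2,5] − [0,5] + [0,2],
  ∂[0,2,3] = [2,3] − [0,3] + [0,2].
As a 12×4 matrix over Z this has rank 4, with invariant factors (1,1,1,1).

Reading off H_k = ker ∂_k / im ∂_{k+1}:

  H_0: rank C_0 − rank ∂_1 = 8 − 7 = 1, and the invariant factors of ∂_1 are all 1, so H_0 = Z.
  H_1: rank ker ∂_1 − rank ∂_2 = (12 − 7) − 4 = 1, and the invariant factors of ∂_2 are all 1, so H_1 = Z.
  H_2: rank ker ∂_2 − rank ∂_3 = (4 − 4) − 0 = 0, and there is no ∂_3, so H_2 = 0.

As a check, the Euler characteristic is 8 − 12 + 4 = 0, which agrees with 1 − 1 + 0 = 0.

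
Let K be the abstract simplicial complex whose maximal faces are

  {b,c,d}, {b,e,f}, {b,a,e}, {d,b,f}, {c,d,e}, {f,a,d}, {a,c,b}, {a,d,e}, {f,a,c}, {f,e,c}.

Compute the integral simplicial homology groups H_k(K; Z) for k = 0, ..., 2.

H_0 = Z,  H_1 = Z/2,  H_2 = 0.

Fix the vertex order a < b < c < d < e < f and write every simplex with vertices in increasing order. Then dim K = 2 and the simplices of K are:

  0-simplices (6): a, b, c, d, e, f
  1-simplices (15): ab, ac, ad, ae, af, bc, bd, be, bf, cd, ce, cf, de, df, ef
  2-simplices (10): abc, abe, acf, ade, adf, bcd, bdf, bef, cde, cef

giving chain groups C_0 ≅ Z^6, C_1 ≅ Z^15, C_2 ≅ Z^10.

The boundary map ∂_1: C_1 → C_0 sends each edge [p,q] (with p < q) to q − p. For instance
  ∂ac = c − a.
The resulting 6×15 matrix has rank 5, and its Smith normal form has invariant factors (1,1,1,1,1).

∂_2: C_2 → C_1 maps a triangle to the signed sum of its edges. For instance
  ∂bef = ef − bf + be,
  ∂ade = de − ae + ad.
This gives a 15×10 integer matrix of rank 10; reducing to Smith normal form yields diagonal entries (1,1,1,1,1,1,1,1,1,2).

Computing H_k = (kernel of ∂_k) / (image of ∂_{k+1}):

  H_0: rank C_0 − rank ∂_1 = 6 − 5 = 1, and the invariant factors of ∂_1 are all 1, so H_0 = Z.
  H_1: rank ker ∂_1 − rank ∂_2 = (15 − 5) − 10 = 0, and ∂_2 has invariant factor 2 > 1, so H_1 = Z/2.
  H_2: rank ker ∂_2 − rank ∂_3 = (10 − 10) − 0 = 0, and there is no ∂_3, so H_2 = 0.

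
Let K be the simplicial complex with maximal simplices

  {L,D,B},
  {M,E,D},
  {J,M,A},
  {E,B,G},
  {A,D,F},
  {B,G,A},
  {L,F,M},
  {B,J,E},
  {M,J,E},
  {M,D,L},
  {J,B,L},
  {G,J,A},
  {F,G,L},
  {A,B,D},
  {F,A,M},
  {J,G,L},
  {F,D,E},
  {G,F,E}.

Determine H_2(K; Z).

Fix the vertex order A < B < D < E < F < G < J < L < M and write every simplex with vertices in increasing order. Then dim K = 2 and the simplices of K are:

  0-simplices (9): A, B, D, E, F, G, J, L, M
  1-simplices (27): AB, AD, AF, AG, AJ, AM, BD, BE, BG, BJ, BL, DE, DF, DL, DM, EF, EG, EJ, EM, FG, FL, FM, GJ, GL, JL, JM, LM
  2-simplices (18): ABD, ABG, ADF, AFM, AGJ, AJM, BDL, BEG, BEJ, BJL, DEF, DEM, DLM, EFG, EJM, FGL, FLM, GJL

Hence C_0 ≅ Z^9, C_1 ≅ Z^27, C_2 ≅ Z^18.

∂_1: C_1 → C_0 is given by ∂[p,q] = [q] − [p]. For instance
  ∂EJ = J − E.
The resulting 9×27 matrix has rank 8, and its Smith normal form has invariant factors (1,1,1,1,1,1,1,1).

Boundary ∂_2: C_2 → C_1 sends each 2-simplex [p,q,r] to [q,r] − [p,r] + [p,q]. For instance
  ∂AFM = FM − AM + AF,
  ∂EFG = FG − EG + EF.
As a 27×18 matrix over Z this has rank 18, with invariant factors (1,1,1,1,1,1,1,1,1,1,1,1,1,1,1,1,1,2).

From H_k ≅ ker(∂_k) / im(∂_{k+1}) we obtain:

  H_2: rank ker ∂_2 − rank ∂_3 = (18 − 18) − 0 = 0, and there is no ∂_3, so H_2 = 0.

H_2 = 0.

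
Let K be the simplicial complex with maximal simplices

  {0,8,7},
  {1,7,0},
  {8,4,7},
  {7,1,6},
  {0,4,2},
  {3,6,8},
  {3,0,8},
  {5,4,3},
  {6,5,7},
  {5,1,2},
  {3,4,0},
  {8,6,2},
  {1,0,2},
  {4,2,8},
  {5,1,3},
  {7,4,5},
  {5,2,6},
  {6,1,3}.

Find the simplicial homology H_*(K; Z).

Fix the vertex order 0 < 1 < 2 < 3 < 4 < 5 < 6 < 7 < 8 and write every simplex with vertices in increasing order. Then dim K = 2 and the simplices of K are:

  0-simplices (9): [0], [1], [2], [3], [4], [5], [6], [7], [8]
  1-simplices (27): (27 of them)
  2-simplices (18): [0,1,2], [0,1,7], [0,2,4], [0,3,4], [0,3,8], [0,7,8], [1,2,5], [1,3,5], [1,3,6], [1,6,7], [2,4,8], [2,5,6], [2,6,8], [3,4,5], [3,6,8], [4,5,7], [4,7,8], [5,6,7]

Hence C_0 ≅ Z^9, C_1 ≅ Z^27, C_2 ≅ Z^18.

Boundary ∂_1: C_1 → C_0 sends each edge [p,q] (with p < q) to q − p.
As a 9×27 matrix over Z this has rank 8, with invariant factors (1,1,1,1,1,1,1,1).

Boundary ∂_2: C_2 → C_1 maps a triangle to the signed sum of its edges. For instance
  ∂[2,6,8] = [6,8] − [2,8] + [2,6],
  ∂[0,1,7] = [1,7] − [0,7] + [0,1].
The 27×18 boundary matrix has rank 18 and Smith normal form diag(1,1,1,1,1,1,1,1,1,1,1,1,1,1,1,1,1,2).

Computing H_k = (kernel of ∂_k) / (image of ∂_{k+1}):

  H_0: rank C_0 − rank ∂_1 = 9 − 8 = 1, and the invariant factors of ∂_1 are all 1, so H_0 = Z.
  H_1: rank ker ∂_1 − rank ∂_2 = (27 − 8) − 18 = 1, and ∂_2 has invariant factor 2 > 1, so H_1 = Z ⊕ Z/2.
  H_2: rank ker ∂_2 − rank ∂_3 = (18 − 18) − 0 = 0, and there is no ∂_3, so H_2 = 0.

As a check, the Euler characteristic is 9 − 27 + 18 = 0, which agrees with 1 − 1 + 0 = 0.

H_0 ≅ Z,  H_1 ≅ Z ⊕ Z/2,  H_2 = 0.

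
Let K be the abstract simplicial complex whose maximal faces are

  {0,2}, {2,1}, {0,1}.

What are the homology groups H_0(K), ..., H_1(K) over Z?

Order the vertices as 0 < 1 < 2. Listing each simplex with vertices in this order, K has dimension 1 with simplices:

  0-simplices (3): [0], [1], [2]
  1-simplices (3): [0,1], [0,2], [1,2]

giving chain groups C_0 ≅ Z^3, C_1 ≅ Z^3.

∂_1: C_1 → C_0 sends each edge [p,q] (with p < q) to q − p. For instance
  ∂[0,1] = [1] − [0].
The 3×3 boundary matrix has rank 2 and Smith normal form diag(1,1).

Now H_k = ker ∂_k / im ∂_{k+1}, so:

  H_0: rank C_0 − rank ∂_1 = 3 − 2 = 1, and the invariant factors of ∂_1 are all 1, so H_0 ≅ Z.
  H_1: rank ker ∂_1 − rank ∂_2 = (3 − 2) − 0 = 1, and there is no ∂_2, so H_1 ≅ Z.

As a check, the Euler characteristic is 3 − 3 = 0, which agrees with 1 − 1 = 0.

H_0 ≅ Z,  H_1 ≅ Z.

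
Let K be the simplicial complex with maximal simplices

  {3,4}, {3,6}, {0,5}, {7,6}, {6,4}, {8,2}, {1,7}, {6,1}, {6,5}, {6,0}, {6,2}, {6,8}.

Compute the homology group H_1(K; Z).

Fix the vertex order 0 < 1 < 2 < 3 < 4 < 5 < 6 < 7 < 8 and write every simplex with vertices in increasing order. Then dim K = 1 and the simplices of K are:

  0-simplices (9): [0], [1], [2], [3], [4], [5], [6], [7], [8]
  1-simplices (12): [0,5], [0,6], [1,6], [1,7], [2,6], [2,8], [3,4], [3,6], [4,6], [5,6], [6,7], [6,8]

Hence C_0 ≅ Z^9, C_1 ≅ Z^12.

Boundary ∂_1: C_1 → C_0 sends each edge [p,q] (with p < q) to q − p. For instance
  ∂[3,6] = [6] − [3].
This gives a 9×12 integer matrix of rank 8; reducing to Smith normal form yields diagonal entries (1,1,1,1,1,1,1,1).

Reading off H_k = ker ∂_k / im ∂_{k+1}:

  H_1: rank ker ∂_1 − rank ∂_2 = (12 − 8) − 0 = 4, and there is no ∂_2, so H_1 = Z^4.

(K is a triangulation of a wedge of 4 circles.)

H_1 ≅ Z^4.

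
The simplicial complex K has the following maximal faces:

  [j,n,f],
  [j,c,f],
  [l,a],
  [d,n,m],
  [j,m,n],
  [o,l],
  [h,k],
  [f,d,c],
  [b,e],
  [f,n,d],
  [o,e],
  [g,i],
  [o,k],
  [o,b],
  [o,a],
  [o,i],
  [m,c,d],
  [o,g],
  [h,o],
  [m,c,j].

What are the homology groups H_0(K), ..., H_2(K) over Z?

H_0 ≅ Z^2,  H_1 ≅ Z^4,  H_2 ≅ Z.

K has 15 vertices, 24 edges, 8 triangles.
rank ∂_0 = 0, rank ∂_1 = 13 ⇒ b_0 = 15 − 0 − 13 = 2; all invariant factors of ∂_1 are 1 so no torsion. So H_0 ≅ Z^2.
rank ∂_1 = 13, rank ∂_2 = 7 ⇒ b_1 = 24 − 13 − 7 = 4; all invariant factors of ∂_2 are 1 so no torsion. So H_1 ≅ Z^4.
rank ∂_2 = 7, rank ∂_3 = 0 ⇒ b_2 = 8 − 7 − 0 = 1. So H_2 ≅ Z.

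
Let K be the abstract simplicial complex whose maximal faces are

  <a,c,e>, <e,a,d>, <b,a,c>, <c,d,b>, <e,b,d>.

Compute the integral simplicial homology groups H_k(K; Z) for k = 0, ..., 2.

K has 5 vertices, 10 edges, 5 triangles.
rank ∂_0 = 0, rank ∂_1 = 4 ⇒ b_0 = 5 − 0 − 4 = 1; all invariant factors of ∂_1 are 1 so no torsion. So H_0 = Z.
rank ∂_1 = 4, rank ∂_2 = 5 ⇒ b_1 = 10 − 4 − 5 = 1; all invariant factors of ∂_2 are 1 so no torsion. So H_1 = Z.
rank ∂_2 = 5, rank ∂_3 = 0 ⇒ b_2 = 5 − 5 − 0 = 0. So H_2 = 0.

H_0 ≅ Z,  H_1 ≅ Z,  H_2 = 0.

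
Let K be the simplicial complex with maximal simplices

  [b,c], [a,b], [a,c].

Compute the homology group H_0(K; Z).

Take the total order a < b < c on the vertex set. Then K (dimension 1) consists of the simplices:

  0-simplices (3): a, b, c
  1-simplices (3): ab, ac, bc

Hence C_0 ≅ Z^3, C_1 ≅ Z^3.

∂_1: C_1 → C_0 maps an edge to its endpoints' difference, ∂[p,q] = q − p. For instance
  ∂ab = b − a.
This gives a 3×3 integer matrix of rank 2; reducing to Smith normal form yields diagonal entries (1,1).

Reading off H_k = ker ∂_k / im ∂_{k+1}:

  H_0: rank C_0 − rank ∂_1 = 3 − 2 = 1, and the invariant factors of ∂_1 are all 1, so H_0 ≅ Z.

(K is a triangulation of the circle S^1.)

H_0 = Z.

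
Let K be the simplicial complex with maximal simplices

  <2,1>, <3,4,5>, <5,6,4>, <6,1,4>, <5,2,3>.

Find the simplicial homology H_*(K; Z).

K has 6 vertices, 10 edges, 4 triangles.
rank ∂_0 = 0, rank ∂_1 = 5 ⇒ b_0 = 6 − 0 − 5 = 1; all invariant factors of ∂_1 are 1 so no torsion. So H_0 ≅ Z.
rank ∂_1 = 5, rank ∂_2 = 4 ⇒ b_1 = 10 − 5 − 4 = 1; all invariant factors of ∂_2 are 1 so no torsion. So H_1 ≅ Z.
rank ∂_2 = 4, rank ∂_3 = 0 ⇒ b_2 = 4 − 4 − 0 = 0. So H_2 ≅ 0.

H_0 ≅ Z,  H_1 ≅ Z,  H_2 = 0.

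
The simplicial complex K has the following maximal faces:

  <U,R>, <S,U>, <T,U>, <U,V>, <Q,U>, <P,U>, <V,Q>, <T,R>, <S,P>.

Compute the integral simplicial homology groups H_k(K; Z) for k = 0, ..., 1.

H_0 ≅ Z,  H_1 ≅ Z^3.

Order the vertices as P < Q < R < S < T < U < V. Listing each simplex with vertices in this order, K has dimension 1 with simplices:

  0-simplices (7): P, Q, R, S, T, U, V
  1-simplices (9): PS, PU, QU, QV, RT, RU, SU, TU, UV

giving chain groups C_0 ≅ Z^7, C_1 ≅ Z^9.

The boundary map ∂_1: C_1 → C_0 maps an edge to its endpoints' difference, ∂[p,q] = q − p. For instance
  ∂PS = S − P.
This gives a 7×9 integer matrix of rank 6; reducing to Smith normal form yields diagonal entries (1,1,1,1,1,1).

From H_k ≅ ker(∂_k) / im(∂_{k+1}) we obtain:

  H_0: rank C_0 − rank ∂_1 = 7 − 6 = 1, and the invariant factors of ∂_1 are all 1, so H_0 = Z.
  H_1: rank ker ∂_1 − rank ∂_2 = (9 − 6) − 0 = 3, and there is no ∂_2, so H_1 = Z^3.

(K is a triangulation of a wedge of 3 circles.)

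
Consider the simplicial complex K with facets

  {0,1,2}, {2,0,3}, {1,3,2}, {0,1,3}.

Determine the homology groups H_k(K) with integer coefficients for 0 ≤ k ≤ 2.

H_0 = Z,  H_1 = 0,  H_2 = Z.

Order the vertices as 0 < 1 < 2 < 3. Listing each simplex with vertices in this order, K has dimension 2 with simplices:

  0-simplices (4): [0], [1], [2], [3]
  1-simplices (6): [0,1], [0,2], [0,3], [1,2], [1,3], [2,3]
  2-simplices (4): [0,1,2], [0,1,3], [0,2,3], [1,2,3]

Hence C_0 ≅ Z^4, C_1 ≅ Z^6, C_2 ≅ Z^4.

The boundary map ∂_1: C_1 → C_0 sends each edge [p,q] (with p < q) to q − p.
This gives a 4×6 integer matrix of rank 3; reducing to Smith normal form yields diagonal entries (1,1,1).

Boundary ∂_2: C_2 → C_1 acts by ∂[p,q,r] = [q,r] − [p,r] + [p,q]. For instance
  ∂[0,2,3] = [2,3] − [0,3] + [0,2],
  ∂[1,2,3] = [2,3] − [1,3] + [1,2].
This gives a 6×4 integer matrix of rank 3; reducing to Smith normal form yields diagonal entries (1,1,1).

Now H_k = ker ∂_k / im ∂_{k+1}, so:

  H_0: rank C_0 − rank ∂_1 = 4 − 3 = 1, and the invariant factors of ∂_1 are all 1, so H_0 = Z.
  H_1: rank ker ∂_1 − rank ∂_2 = (6 − 3) − 3 = 0, and the invariant factors of ∂_2 are all 1, so H_1 = 0.
  H_2: rank ker ∂_2 − rank ∂_3 = (4 − 3) − 0 = 1, and there is no ∂_3, so H_2 = Z.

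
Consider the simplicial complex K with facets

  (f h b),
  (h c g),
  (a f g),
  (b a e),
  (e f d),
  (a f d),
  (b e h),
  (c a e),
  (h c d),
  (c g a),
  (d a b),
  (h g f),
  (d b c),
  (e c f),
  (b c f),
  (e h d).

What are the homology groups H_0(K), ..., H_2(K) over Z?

H_0 = Z,  H_1 = Z^2,  H_2 = Z.

We work with the vertex ordering a < b < c < d < e < f < g < h. The simplices of K, each written with vertices in increasing order, are:

  0-simplices (8): a, b, c, d, e, f, g, h
  1-simplices (24): ab, ac, ad, ae, af, ag, bc, bd, be, bf, bh, cd, ce, cf, cg, ch, de, df, dh, ef, eh, fg, fh, gh
  2-simplices (16): abd, abe, ace, acg, adf, afg, bcd, bcf, beh, bfh, cdh, cef, cgh, def, deh, fgh

Hence C_0 ≅ Z^8, C_1 ≅ Z^24, C_2 ≅ Z^16.

∂_1: C_1 → C_0 sends each edge [p,q] (with p < q) to q − p. For instance
  ∂ac = c − a.
As a 8×24 matrix over Z this has rank 7, with invariant factors (1,1,1,1,1,1,1).

∂_2: C_2 → C_1 maps a triangle to the signed sum of its edges. For instance
  ∂cef = ef − cf + ce,
  ∂cgh = gh − ch + cg.
The resulting 24×16 matrix has rank 15, and its Smith normal form has invariant factors (1,1,1,1,1,1,1,1,1,1,1,1,1,1,1).

Now H_k = ker ∂_k / im ∂_{k+1}, so:

  H_0: rank C_0 − rank ∂_1 = 8 − 7 = 1, and the invariant factors of ∂_1 are all 1, so H_0 ≅ Z.
  H_1: rank ker ∂_1 − rank ∂_2 = (24 − 7) − 15 = 2, and the invariant factors of ∂_2 are all 1, so H_1 ≅ Z^2.
  H_2: rank ker ∂_2 − rank ∂_3 = (16 − 15) − 0 = 1, and there is no ∂_3, so H_2 ≅ Z.

As a check, the Euler characteristic is 8 − 24 + 16 = 0, which agrees with 1 − 2 + 1 = 0.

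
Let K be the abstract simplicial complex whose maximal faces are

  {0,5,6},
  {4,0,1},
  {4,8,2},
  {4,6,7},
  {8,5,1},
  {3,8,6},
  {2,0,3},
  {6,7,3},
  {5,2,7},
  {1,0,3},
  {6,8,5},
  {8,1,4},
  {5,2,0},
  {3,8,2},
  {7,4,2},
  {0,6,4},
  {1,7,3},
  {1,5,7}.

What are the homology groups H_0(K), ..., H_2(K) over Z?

K has 9 vertices, 27 edges, 18 triangles.
rank ∂_0 = 0, rank ∂_1 = 8 ⇒ b_0 = 9 − 0 − 8 = 1; all invariant factors of ∂_1 are 1 so no torsion. So H_0 = Z.
rank ∂_1 = 8, rank ∂_2 = 17 ⇒ b_1 = 27 − 8 − 17 = 2; all invariant factors of ∂_2 are 1 so no torsion. So H_1 = Z^2.
rank ∂_2 = 17, rank ∂_3 = 0 ⇒ b_2 = 18 − 17 − 0 = 1. So H_2 = Z.

H_0 = Z,  H_1 = Z^2,  H_2 = Z.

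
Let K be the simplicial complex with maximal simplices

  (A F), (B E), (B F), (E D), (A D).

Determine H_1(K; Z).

Fix the vertex order A < B < D < E < F and write every simplex with vertices in increasing order. Then dim K = 1 and the simplices of K are:

  0-simplices (5): A, B, D, E, F
  1-simplices (5): AD, AF, BE, BF, DE

Hence C_0 ≅ Z^5, C_1 ≅ Z^5.

The boundary map ∂_1: C_1 → C_0 is given by ∂[p,q] = [q] − [p].
The resulting 5×5 matrix has rank 4, and its Smith normal form has invariant factors (1,1,1,1).

Computing H_k = (kernel of ∂_k) / (image of ∂_{k+1}):

  H_1: rank ker ∂_1 − rank ∂_2 = (5 − 4) − 0 = 1, and there is no ∂_2, so H_1 = Z.

(K is a triangulation of the circle S^1.)

H_1 ≅ Z.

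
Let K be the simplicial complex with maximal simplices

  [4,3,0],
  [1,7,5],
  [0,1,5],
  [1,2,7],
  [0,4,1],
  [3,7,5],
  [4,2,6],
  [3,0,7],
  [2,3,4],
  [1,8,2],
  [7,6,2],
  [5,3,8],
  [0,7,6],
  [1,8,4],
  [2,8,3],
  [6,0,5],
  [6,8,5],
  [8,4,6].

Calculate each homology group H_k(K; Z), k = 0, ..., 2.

Fix the vertex order 0 < 1 < 2 < 3 < 4 < 5 < 6 < 7 < 8 and write every simplex with vertices in increasing order. Then dim K = 2 and the simplices of K are:

  0-simplices (9): [0], [1], [2], [3], [4], [5], [6], [7], [8]
  1-simplices (27): (27 of them)
  2-simplices (18): [0,1,4], [0,1,5], [0,3,4], [0,3,7], [0,5,6], [0,6,7], [1,2,7], [1,2,8], [1,4,8], [1,5,7], [2,3,4], [2,3,8], [2,4,6], [2,6,7], [3,5,7], [3,5,8], [4,6,8], [5,6,8]

so the chain groups are C_0 ≅ Z^9, C_1 ≅ Z^27, C_2 ≅ Z^18.

The boundary map ∂_1: C_1 → C_0 sends each edge [p,q] (with p < q) to q − p.
This gives a 9×27 integer matrix of rank 8; reducing to Smith normal form yields diagonal entries (1,1,1,1,1,1,1,1).

The boundary map ∂_2: C_2 → C_1 acts by ∂[p,q,r] = [q,r] − [p,r] + [p,q]. For instance
  ∂[0,1,4] = [1,4] − [0,4] + [0,1],
  ∂[1,4,8] = [4,8] − [1,8] + [1,4].
The 27×18 boundary matrix has rank 18 and Smith normal form diag(1,1,1,1,1,1,1,1,1,1,1,1,1,1,1,1,1,2).

Computing H_k = (kernel of ∂_k) / (image of ∂_{k+1}):

  H_0: rank C_0 − rank ∂_1 = 9 − 8 = 1, and the invariant factors of ∂_1 are all 1, so H_0 = Z.
  H_1: rank ker ∂_1 − rank ∂_2 = (27 − 8) − 18 = 1, and ∂_2 has invariant factor 2 > 1, so H_1 = Z ⊕ Z_2.
  H_2: rank ker ∂_2 − rank ∂_3 = (18 − 18) − 0 = 0, and there is no ∂_3, so H_2 = 0.

As a check, the Euler characteristic is 9 − 27 + 18 = 0, which agrees with 1 − 1 + 0 = 0.

H_0 = Z,  H_1 = Z ⊕ Z_2,  H_2 = 0.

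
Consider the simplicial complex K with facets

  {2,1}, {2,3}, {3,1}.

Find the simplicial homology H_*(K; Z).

H_0 = Z,  H_1 = Z.

We work with the vertex ordering 1 < 2 < 3. The simplices of K, each written with vertices in increasing order, are:

  0-simplices (3): [1], [2], [3]
  1-simplices (3): [1,2], [1,3], [2,3]

so the chain groups are C_0 ≅ Z^3, C_1 ≅ Z^3.

The boundary map ∂_1: C_1 → C_0 is given by ∂[p,q] = [q] − [p].
The resulting 3×3 matrix has rank 2, and its Smith normal form has invariant factors (1,1).

Computing H_k = (kernel of ∂_k) / (image of ∂_{k+1}):

  H_0: rank C_0 − rank ∂_1 = 3 − 2 = 1, and the invariant factors of ∂_1 are all 1, so H_0 = Z.
  H_1: rank ker ∂_1 − rank ∂_2 = (3 − 2) − 0 = 1, and there is no ∂_2, so H_1 = Z.

As a check, the Euler characteristic is 3 − 3 = 0, which agrees with 1 − 1 = 0.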